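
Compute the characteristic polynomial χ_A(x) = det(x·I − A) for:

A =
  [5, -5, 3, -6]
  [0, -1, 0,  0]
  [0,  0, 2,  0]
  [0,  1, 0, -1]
x^4 - 5*x^3 - 3*x^2 + 13*x + 10

Expanding det(x·I − A) (e.g. by cofactor expansion or by noting that A is similar to its Jordan form J, which has the same characteristic polynomial as A) gives
  χ_A(x) = x^4 - 5*x^3 - 3*x^2 + 13*x + 10
which factors as (x - 5)*(x - 2)*(x + 1)^2. The eigenvalues (with algebraic multiplicities) are λ = -1 with multiplicity 2, λ = 2 with multiplicity 1, λ = 5 with multiplicity 1.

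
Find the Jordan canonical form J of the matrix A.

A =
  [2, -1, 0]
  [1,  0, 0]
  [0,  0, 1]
J_2(1) ⊕ J_1(1)

The characteristic polynomial is
  det(x·I − A) = x^3 - 3*x^2 + 3*x - 1 = (x - 1)^3

Eigenvalues and multiplicities (the geometric multiplicity of λ is n − rank(A − λI), which equals the number of Jordan blocks for λ):
  λ = 1: algebraic multiplicity = 3, geometric multiplicity = 2

Determining the block sizes for each eigenvalue:
  λ = 1: 2 blocks summing to 3 forces exactly one block of size 2 and the rest size 1 → block sizes [2, 1]

Assembling the blocks gives a Jordan form
J =
  [1, 1, 0]
  [0, 1, 0]
  [0, 0, 1]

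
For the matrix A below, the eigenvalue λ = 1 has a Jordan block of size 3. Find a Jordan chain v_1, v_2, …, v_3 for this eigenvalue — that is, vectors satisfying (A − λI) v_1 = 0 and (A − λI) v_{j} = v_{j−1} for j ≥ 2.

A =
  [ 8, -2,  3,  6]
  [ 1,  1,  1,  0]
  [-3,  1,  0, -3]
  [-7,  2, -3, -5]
A Jordan chain for λ = 1 of length 3:
v_1 = (-4, 4, 4, 4)ᵀ
v_2 = (7, 1, -3, -7)ᵀ
v_3 = (1, 0, 0, 0)ᵀ

Let N = A − (1)·I. We want v_3 with N^3 v_3 = 0 but N^2 v_3 ≠ 0; then v_{j-1} := N · v_j for j = 3, …, 2.

Pick v_3 = (1, 0, 0, 0)ᵀ.
Then v_2 = N · v_3 = (7, 1, -3, -7)ᵀ.
Then v_1 = N · v_2 = (-4, 4, 4, 4)ᵀ.

Sanity check: (A − (1)·I) v_1 = (0, 0, 0, 0)ᵀ = 0. ✓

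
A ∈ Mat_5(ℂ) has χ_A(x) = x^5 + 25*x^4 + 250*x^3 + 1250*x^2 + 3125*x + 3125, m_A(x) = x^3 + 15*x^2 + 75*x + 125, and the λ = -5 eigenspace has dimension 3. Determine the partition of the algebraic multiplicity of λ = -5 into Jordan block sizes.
Block sizes for λ = -5: [3, 1, 1]

Step 1 — from the characteristic polynomial, algebraic multiplicity of λ = -5 is 5. From dim ker(A − (-5)·I) = 3, there are exactly 3 Jordan blocks for λ = -5.
Step 2 — from the minimal polynomial, the factor (x + 5)^3 tells us the largest block for λ = -5 has size 3.
Step 3 — with total size 5, 3 blocks, and largest block 3, the block sizes (in nonincreasing order) are [3, 1, 1].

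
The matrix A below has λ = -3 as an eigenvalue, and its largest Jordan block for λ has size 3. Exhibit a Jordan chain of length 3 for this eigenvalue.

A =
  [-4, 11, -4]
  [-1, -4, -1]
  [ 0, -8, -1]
A Jordan chain for λ = -3 of length 3:
v_1 = (-10, 2, 8)ᵀ
v_2 = (-1, -1, 0)ᵀ
v_3 = (1, 0, 0)ᵀ

Let N = A − (-3)·I. We want v_3 with N^3 v_3 = 0 but N^2 v_3 ≠ 0; then v_{j-1} := N · v_j for j = 3, …, 2.

Pick v_3 = (1, 0, 0)ᵀ.
Then v_2 = N · v_3 = (-1, -1, 0)ᵀ.
Then v_1 = N · v_2 = (-10, 2, 8)ᵀ.

Sanity check: (A − (-3)·I) v_1 = (0, 0, 0)ᵀ = 0. ✓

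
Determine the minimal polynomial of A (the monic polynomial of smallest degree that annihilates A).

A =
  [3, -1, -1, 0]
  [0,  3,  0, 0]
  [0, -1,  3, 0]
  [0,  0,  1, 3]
x^3 - 9*x^2 + 27*x - 27

The characteristic polynomial is χ_A(x) = (x - 3)^4, so the eigenvalues are known. The minimal polynomial is
  m_A(x) = Π_λ (x − λ)^{k_λ}
where k_λ is the size of the *largest* Jordan block for λ (equivalently, the smallest k with (A − λI)^k v = 0 for every generalised eigenvector v of λ).

  λ = 3: largest Jordan block has size 3, contributing (x − 3)^3

So m_A(x) = (x - 3)^3 = x^3 - 9*x^2 + 27*x - 27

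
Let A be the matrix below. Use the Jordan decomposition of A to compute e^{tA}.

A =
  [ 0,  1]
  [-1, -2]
e^{tA} =
  [t*exp(-t) + exp(-t), t*exp(-t)]
  [-t*exp(-t), -t*exp(-t) + exp(-t)]

Strategy: write A = P · J · P⁻¹ where J is a Jordan canonical form, so e^{tA} = P · e^{tJ} · P⁻¹, and e^{tJ} can be computed block-by-block.

A has Jordan form
J =
  [-1,  1]
  [ 0, -1]
(up to reordering of blocks).

Per-block formulas:
  For a 2×2 Jordan block J_2(-1): exp(t · J_2(-1)) = e^(-1t)·(I + t·N), where N is the 2×2 nilpotent shift.

After assembling e^{tJ} and conjugating by P, we get:

e^{tA} =
  [t*exp(-t) + exp(-t), t*exp(-t)]
  [-t*exp(-t), -t*exp(-t) + exp(-t)]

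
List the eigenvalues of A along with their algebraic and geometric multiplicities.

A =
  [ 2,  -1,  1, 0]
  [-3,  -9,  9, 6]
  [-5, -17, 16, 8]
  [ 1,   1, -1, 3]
λ = 3: alg = 4, geom = 2

Step 1 — factor the characteristic polynomial to read off the algebraic multiplicities:
  χ_A(x) = (x - 3)^4

Step 2 — compute geometric multiplicities via the rank-nullity identity g(λ) = n − rank(A − λI):
  rank(A − (3)·I) = 2, so dim ker(A − (3)·I) = n − 2 = 2

Summary:
  λ = 3: algebraic multiplicity = 4, geometric multiplicity = 2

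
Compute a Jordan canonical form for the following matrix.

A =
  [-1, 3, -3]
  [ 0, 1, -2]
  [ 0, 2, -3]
J_2(-1) ⊕ J_1(-1)

The characteristic polynomial is
  det(x·I − A) = x^3 + 3*x^2 + 3*x + 1 = (x + 1)^3

Eigenvalues and multiplicities (the geometric multiplicity of λ is n − rank(A − λI), which equals the number of Jordan blocks for λ):
  λ = -1: algebraic multiplicity = 3, geometric multiplicity = 2

Determining the block sizes for each eigenvalue:
  λ = -1: 2 blocks summing to 3 forces exactly one block of size 2 and the rest size 1 → block sizes [2, 1]

Assembling the blocks gives a Jordan form
J =
  [-1,  1,  0]
  [ 0, -1,  0]
  [ 0,  0, -1]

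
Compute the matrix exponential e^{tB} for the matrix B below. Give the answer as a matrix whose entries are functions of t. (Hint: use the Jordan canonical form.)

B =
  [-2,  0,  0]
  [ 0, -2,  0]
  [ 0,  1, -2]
e^{tB} =
  [exp(-2*t), 0, 0]
  [0, exp(-2*t), 0]
  [0, t*exp(-2*t), exp(-2*t)]

Strategy: write B = P · J · P⁻¹ where J is a Jordan canonical form, so e^{tB} = P · e^{tJ} · P⁻¹, and e^{tJ} can be computed block-by-block.

B has Jordan form
J =
  [-2,  1,  0]
  [ 0, -2,  0]
  [ 0,  0, -2]
(up to reordering of blocks).

Per-block formulas:
  For a 1×1 block at λ = -2: exp(t · [-2]) = [e^(-2t)].
  For a 2×2 Jordan block J_2(-2): exp(t · J_2(-2)) = e^(-2t)·(I + t·N), where N is the 2×2 nilpotent shift.

After assembling e^{tJ} and conjugating by P, we get:

e^{tB} =
  [exp(-2*t), 0, 0]
  [0, exp(-2*t), 0]
  [0, t*exp(-2*t), exp(-2*t)]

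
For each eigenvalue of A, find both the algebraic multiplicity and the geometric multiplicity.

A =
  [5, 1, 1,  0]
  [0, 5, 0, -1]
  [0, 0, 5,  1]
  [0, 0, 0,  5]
λ = 5: alg = 4, geom = 2

Step 1 — factor the characteristic polynomial to read off the algebraic multiplicities:
  χ_A(x) = (x - 5)^4

Step 2 — compute geometric multiplicities via the rank-nullity identity g(λ) = n − rank(A − λI):
  rank(A − (5)·I) = 2, so dim ker(A − (5)·I) = n − 2 = 2

Summary:
  λ = 5: algebraic multiplicity = 4, geometric multiplicity = 2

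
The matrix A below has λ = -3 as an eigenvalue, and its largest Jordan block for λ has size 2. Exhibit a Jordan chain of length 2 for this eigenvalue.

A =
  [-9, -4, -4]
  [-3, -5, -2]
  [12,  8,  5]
A Jordan chain for λ = -3 of length 2:
v_1 = (-6, -3, 12)ᵀ
v_2 = (1, 0, 0)ᵀ

Let N = A − (-3)·I. We want v_2 with N^2 v_2 = 0 but N^1 v_2 ≠ 0; then v_{j-1} := N · v_j for j = 2, …, 2.

Pick v_2 = (1, 0, 0)ᵀ.
Then v_1 = N · v_2 = (-6, -3, 12)ᵀ.

Sanity check: (A − (-3)·I) v_1 = (0, 0, 0)ᵀ = 0. ✓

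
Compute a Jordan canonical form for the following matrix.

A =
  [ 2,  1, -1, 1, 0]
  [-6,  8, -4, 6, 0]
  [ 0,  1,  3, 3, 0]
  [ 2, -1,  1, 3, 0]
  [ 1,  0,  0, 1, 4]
J_2(4) ⊕ J_2(4) ⊕ J_1(4)

The characteristic polynomial is
  det(x·I − A) = x^5 - 20*x^4 + 160*x^3 - 640*x^2 + 1280*x - 1024 = (x - 4)^5

Eigenvalues and multiplicities (the geometric multiplicity of λ is n − rank(A − λI), which equals the number of Jordan blocks for λ):
  λ = 4: algebraic multiplicity = 5, geometric multiplicity = 3

Determining the block sizes for each eigenvalue:
  λ = 4: with am = 5 and gm = 3, the partition is not yet determined (e.g. several partitions of 5 into 3 parts exist). Let N = A − (4)·I. Computing rank(N^1) = 2, rank(N^2) = 0; the number of blocks of size ≥ j is rank(N^{j−1}) − rank(N^j), giving [3, 2]. So we have 2 block(s) of size 2, 1 block(s) of size 1 → block sizes [2, 2, 1]

Assembling the blocks gives a Jordan form
J =
  [4, 1, 0, 0, 0]
  [0, 4, 0, 0, 0]
  [0, 0, 4, 1, 0]
  [0, 0, 0, 4, 0]
  [0, 0, 0, 0, 4]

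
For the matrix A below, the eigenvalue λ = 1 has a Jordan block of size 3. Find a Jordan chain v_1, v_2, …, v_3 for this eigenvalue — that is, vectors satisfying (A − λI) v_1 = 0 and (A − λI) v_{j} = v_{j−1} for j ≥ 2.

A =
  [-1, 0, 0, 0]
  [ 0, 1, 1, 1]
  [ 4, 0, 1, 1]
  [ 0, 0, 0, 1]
A Jordan chain for λ = 1 of length 3:
v_1 = (0, 1, 0, 0)ᵀ
v_2 = (0, 1, 1, 0)ᵀ
v_3 = (0, 0, 0, 1)ᵀ

Let N = A − (1)·I. We want v_3 with N^3 v_3 = 0 but N^2 v_3 ≠ 0; then v_{j-1} := N · v_j for j = 3, …, 2.

Pick v_3 = (0, 0, 0, 1)ᵀ.
Then v_2 = N · v_3 = (0, 1, 1, 0)ᵀ.
Then v_1 = N · v_2 = (0, 1, 0, 0)ᵀ.

Sanity check: (A − (1)·I) v_1 = (0, 0, 0, 0)ᵀ = 0. ✓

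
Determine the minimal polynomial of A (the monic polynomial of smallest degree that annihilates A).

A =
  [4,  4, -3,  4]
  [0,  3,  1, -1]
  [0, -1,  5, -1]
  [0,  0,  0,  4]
x^3 - 12*x^2 + 48*x - 64

The characteristic polynomial is χ_A(x) = (x - 4)^4, so the eigenvalues are known. The minimal polynomial is
  m_A(x) = Π_λ (x − λ)^{k_λ}
where k_λ is the size of the *largest* Jordan block for λ (equivalently, the smallest k with (A − λI)^k v = 0 for every generalised eigenvector v of λ).

  λ = 4: largest Jordan block has size 3, contributing (x − 4)^3

So m_A(x) = (x - 4)^3 = x^3 - 12*x^2 + 48*x - 64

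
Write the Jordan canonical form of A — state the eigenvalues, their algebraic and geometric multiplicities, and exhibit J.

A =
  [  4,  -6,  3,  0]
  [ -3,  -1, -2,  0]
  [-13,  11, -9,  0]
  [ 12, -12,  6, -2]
J_3(-2) ⊕ J_1(-2)

The characteristic polynomial is
  det(x·I − A) = x^4 + 8*x^3 + 24*x^2 + 32*x + 16 = (x + 2)^4

Eigenvalues and multiplicities (the geometric multiplicity of λ is n − rank(A − λI), which equals the number of Jordan blocks for λ):
  λ = -2: algebraic multiplicity = 4, geometric multiplicity = 2

Determining the block sizes for each eigenvalue:
  λ = -2: with am = 4 and gm = 2, the partition is not yet determined (e.g. several partitions of 4 into 2 parts exist). Let N = A − (-2)·I. Computing rank(N^1) = 2, rank(N^2) = 1, rank(N^3) = 0; the number of blocks of size ≥ j is rank(N^{j−1}) − rank(N^j), giving [2, 1, 1]. So we have 1 block(s) of size 3, 1 block(s) of size 1 → block sizes [3, 1]

Assembling the blocks gives a Jordan form
J =
  [-2,  1,  0,  0]
  [ 0, -2,  1,  0]
  [ 0,  0, -2,  0]
  [ 0,  0,  0, -2]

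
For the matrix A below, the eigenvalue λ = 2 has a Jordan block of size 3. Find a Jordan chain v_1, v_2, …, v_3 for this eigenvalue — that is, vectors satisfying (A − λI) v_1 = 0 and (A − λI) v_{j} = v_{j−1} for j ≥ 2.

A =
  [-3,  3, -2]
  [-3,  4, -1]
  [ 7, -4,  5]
A Jordan chain for λ = 2 of length 3:
v_1 = (2, 2, -2)ᵀ
v_2 = (-5, -3, 7)ᵀ
v_3 = (1, 0, 0)ᵀ

Let N = A − (2)·I. We want v_3 with N^3 v_3 = 0 but N^2 v_3 ≠ 0; then v_{j-1} := N · v_j for j = 3, …, 2.

Pick v_3 = (1, 0, 0)ᵀ.
Then v_2 = N · v_3 = (-5, -3, 7)ᵀ.
Then v_1 = N · v_2 = (2, 2, -2)ᵀ.

Sanity check: (A − (2)·I) v_1 = (0, 0, 0)ᵀ = 0. ✓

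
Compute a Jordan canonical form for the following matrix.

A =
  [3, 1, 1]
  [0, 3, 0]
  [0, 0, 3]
J_2(3) ⊕ J_1(3)

The characteristic polynomial is
  det(x·I − A) = x^3 - 9*x^2 + 27*x - 27 = (x - 3)^3

Eigenvalues and multiplicities (the geometric multiplicity of λ is n − rank(A − λI), which equals the number of Jordan blocks for λ):
  λ = 3: algebraic multiplicity = 3, geometric multiplicity = 2

Determining the block sizes for each eigenvalue:
  λ = 3: 2 blocks summing to 3 forces exactly one block of size 2 and the rest size 1 → block sizes [2, 1]

Assembling the blocks gives a Jordan form
J =
  [3, 1, 0]
  [0, 3, 0]
  [0, 0, 3]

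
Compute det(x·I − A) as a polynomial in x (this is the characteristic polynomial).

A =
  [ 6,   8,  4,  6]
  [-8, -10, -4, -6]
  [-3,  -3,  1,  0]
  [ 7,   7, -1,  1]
x^4 + 2*x^3 - 3*x^2 - 4*x + 4

Expanding det(x·I − A) (e.g. by cofactor expansion or by noting that A is similar to its Jordan form J, which has the same characteristic polynomial as A) gives
  χ_A(x) = x^4 + 2*x^3 - 3*x^2 - 4*x + 4
which factors as (x - 1)^2*(x + 2)^2. The eigenvalues (with algebraic multiplicities) are λ = -2 with multiplicity 2, λ = 1 with multiplicity 2.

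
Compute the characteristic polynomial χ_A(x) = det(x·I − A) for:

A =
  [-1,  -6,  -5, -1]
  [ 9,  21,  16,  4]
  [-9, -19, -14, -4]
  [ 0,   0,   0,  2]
x^4 - 8*x^3 + 24*x^2 - 32*x + 16

Expanding det(x·I − A) (e.g. by cofactor expansion or by noting that A is similar to its Jordan form J, which has the same characteristic polynomial as A) gives
  χ_A(x) = x^4 - 8*x^3 + 24*x^2 - 32*x + 16
which factors as (x - 2)^4. The eigenvalues (with algebraic multiplicities) are λ = 2 with multiplicity 4.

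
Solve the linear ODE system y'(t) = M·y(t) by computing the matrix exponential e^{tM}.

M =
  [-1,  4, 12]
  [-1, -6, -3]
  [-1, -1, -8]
e^{tM} =
  [4*t*exp(-5*t) + exp(-5*t), 4*t*exp(-5*t), 12*t*exp(-5*t)]
  [-t*exp(-5*t), -t*exp(-5*t) + exp(-5*t), -3*t*exp(-5*t)]
  [-t*exp(-5*t), -t*exp(-5*t), -3*t*exp(-5*t) + exp(-5*t)]

Strategy: write M = P · J · P⁻¹ where J is a Jordan canonical form, so e^{tM} = P · e^{tJ} · P⁻¹, and e^{tJ} can be computed block-by-block.

M has Jordan form
J =
  [-5,  1,  0]
  [ 0, -5,  0]
  [ 0,  0, -5]
(up to reordering of blocks).

Per-block formulas:
  For a 2×2 Jordan block J_2(-5): exp(t · J_2(-5)) = e^(-5t)·(I + t·N), where N is the 2×2 nilpotent shift.
  For a 1×1 block at λ = -5: exp(t · [-5]) = [e^(-5t)].

After assembling e^{tJ} and conjugating by P, we get:

e^{tM} =
  [4*t*exp(-5*t) + exp(-5*t), 4*t*exp(-5*t), 12*t*exp(-5*t)]
  [-t*exp(-5*t), -t*exp(-5*t) + exp(-5*t), -3*t*exp(-5*t)]
  [-t*exp(-5*t), -t*exp(-5*t), -3*t*exp(-5*t) + exp(-5*t)]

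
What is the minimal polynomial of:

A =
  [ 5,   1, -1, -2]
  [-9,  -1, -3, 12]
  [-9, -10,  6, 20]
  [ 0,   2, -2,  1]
x^3 - 6*x^2 - 15*x + 100

The characteristic polynomial is χ_A(x) = (x - 5)^3*(x + 4), so the eigenvalues are known. The minimal polynomial is
  m_A(x) = Π_λ (x − λ)^{k_λ}
where k_λ is the size of the *largest* Jordan block for λ (equivalently, the smallest k with (A − λI)^k v = 0 for every generalised eigenvector v of λ).

  λ = -4: largest Jordan block has size 1, contributing (x + 4)
  λ = 5: largest Jordan block has size 2, contributing (x − 5)^2

So m_A(x) = (x - 5)^2*(x + 4) = x^3 - 6*x^2 - 15*x + 100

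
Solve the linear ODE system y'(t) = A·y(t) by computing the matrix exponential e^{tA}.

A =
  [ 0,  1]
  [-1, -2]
e^{tA} =
  [t*exp(-t) + exp(-t), t*exp(-t)]
  [-t*exp(-t), -t*exp(-t) + exp(-t)]

Strategy: write A = P · J · P⁻¹ where J is a Jordan canonical form, so e^{tA} = P · e^{tJ} · P⁻¹, and e^{tJ} can be computed block-by-block.

A has Jordan form
J =
  [-1,  1]
  [ 0, -1]
(up to reordering of blocks).

Per-block formulas:
  For a 2×2 Jordan block J_2(-1): exp(t · J_2(-1)) = e^(-1t)·(I + t·N), where N is the 2×2 nilpotent shift.

After assembling e^{tJ} and conjugating by P, we get:

e^{tA} =
  [t*exp(-t) + exp(-t), t*exp(-t)]
  [-t*exp(-t), -t*exp(-t) + exp(-t)]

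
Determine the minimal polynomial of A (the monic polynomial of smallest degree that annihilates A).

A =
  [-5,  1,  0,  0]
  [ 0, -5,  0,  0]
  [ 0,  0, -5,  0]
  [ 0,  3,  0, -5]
x^2 + 10*x + 25

The characteristic polynomial is χ_A(x) = (x + 5)^4, so the eigenvalues are known. The minimal polynomial is
  m_A(x) = Π_λ (x − λ)^{k_λ}
where k_λ is the size of the *largest* Jordan block for λ (equivalently, the smallest k with (A − λI)^k v = 0 for every generalised eigenvector v of λ).

  λ = -5: largest Jordan block has size 2, contributing (x + 5)^2

So m_A(x) = (x + 5)^2 = x^2 + 10*x + 25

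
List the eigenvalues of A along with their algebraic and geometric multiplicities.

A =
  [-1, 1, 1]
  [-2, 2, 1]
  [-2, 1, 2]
λ = 1: alg = 3, geom = 2

Step 1 — factor the characteristic polynomial to read off the algebraic multiplicities:
  χ_A(x) = (x - 1)^3

Step 2 — compute geometric multiplicities via the rank-nullity identity g(λ) = n − rank(A − λI):
  rank(A − (1)·I) = 1, so dim ker(A − (1)·I) = n − 1 = 2

Summary:
  λ = 1: algebraic multiplicity = 3, geometric multiplicity = 2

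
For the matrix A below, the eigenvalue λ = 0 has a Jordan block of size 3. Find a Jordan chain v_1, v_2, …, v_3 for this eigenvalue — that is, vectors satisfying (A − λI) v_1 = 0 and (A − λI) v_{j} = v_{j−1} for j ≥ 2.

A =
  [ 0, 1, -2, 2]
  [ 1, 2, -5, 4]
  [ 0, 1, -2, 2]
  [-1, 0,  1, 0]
A Jordan chain for λ = 0 of length 3:
v_1 = (-1, -2, -1, 0)ᵀ
v_2 = (0, 1, 0, -1)ᵀ
v_3 = (1, 0, 0, 0)ᵀ

Let N = A − (0)·I. We want v_3 with N^3 v_3 = 0 but N^2 v_3 ≠ 0; then v_{j-1} := N · v_j for j = 3, …, 2.

Pick v_3 = (1, 0, 0, 0)ᵀ.
Then v_2 = N · v_3 = (0, 1, 0, -1)ᵀ.
Then v_1 = N · v_2 = (-1, -2, -1, 0)ᵀ.

Sanity check: (A − (0)·I) v_1 = (0, 0, 0, 0)ᵀ = 0. ✓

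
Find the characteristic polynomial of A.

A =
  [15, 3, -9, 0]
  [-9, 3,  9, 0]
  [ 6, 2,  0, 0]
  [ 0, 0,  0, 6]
x^4 - 24*x^3 + 216*x^2 - 864*x + 1296

Expanding det(x·I − A) (e.g. by cofactor expansion or by noting that A is similar to its Jordan form J, which has the same characteristic polynomial as A) gives
  χ_A(x) = x^4 - 24*x^3 + 216*x^2 - 864*x + 1296
which factors as (x - 6)^4. The eigenvalues (with algebraic multiplicities) are λ = 6 with multiplicity 4.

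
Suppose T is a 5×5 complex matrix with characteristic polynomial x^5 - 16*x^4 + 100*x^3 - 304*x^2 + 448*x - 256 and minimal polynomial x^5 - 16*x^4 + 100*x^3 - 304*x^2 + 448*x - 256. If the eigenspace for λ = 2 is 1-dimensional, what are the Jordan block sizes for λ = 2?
Block sizes for λ = 2: [2]

Step 1 — from the characteristic polynomial, algebraic multiplicity of λ = 2 is 2. From dim ker(T − (2)·I) = 1, there are exactly 1 Jordan blocks for λ = 2.
Step 2 — from the minimal polynomial, the factor (x − 2)^2 tells us the largest block for λ = 2 has size 2.
Step 3 — with total size 2, 1 blocks, and largest block 2, the block sizes (in nonincreasing order) are [2].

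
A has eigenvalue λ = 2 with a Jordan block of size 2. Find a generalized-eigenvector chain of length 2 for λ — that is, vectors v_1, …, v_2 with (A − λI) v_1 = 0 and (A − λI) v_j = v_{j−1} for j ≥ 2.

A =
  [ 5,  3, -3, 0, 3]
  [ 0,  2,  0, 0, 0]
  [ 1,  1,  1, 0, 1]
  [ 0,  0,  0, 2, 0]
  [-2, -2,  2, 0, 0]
A Jordan chain for λ = 2 of length 2:
v_1 = (3, 0, 1, 0, -2)ᵀ
v_2 = (1, 0, 0, 0, 0)ᵀ

Let N = A − (2)·I. We want v_2 with N^2 v_2 = 0 but N^1 v_2 ≠ 0; then v_{j-1} := N · v_j for j = 2, …, 2.

Pick v_2 = (1, 0, 0, 0, 0)ᵀ.
Then v_1 = N · v_2 = (3, 0, 1, 0, -2)ᵀ.

Sanity check: (A − (2)·I) v_1 = (0, 0, 0, 0, 0)ᵀ = 0. ✓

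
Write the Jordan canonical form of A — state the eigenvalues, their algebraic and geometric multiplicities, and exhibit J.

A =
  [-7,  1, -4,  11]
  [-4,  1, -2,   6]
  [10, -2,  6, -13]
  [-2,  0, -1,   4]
J_3(1) ⊕ J_1(1)

The characteristic polynomial is
  det(x·I − A) = x^4 - 4*x^3 + 6*x^2 - 4*x + 1 = (x - 1)^4

Eigenvalues and multiplicities (the geometric multiplicity of λ is n − rank(A − λI), which equals the number of Jordan blocks for λ):
  λ = 1: algebraic multiplicity = 4, geometric multiplicity = 2

Determining the block sizes for each eigenvalue:
  λ = 1: with am = 4 and gm = 2, the partition is not yet determined (e.g. several partitions of 4 into 2 parts exist). Let N = A − (1)·I. Computing rank(N^1) = 2, rank(N^2) = 1, rank(N^3) = 0; the number of blocks of size ≥ j is rank(N^{j−1}) − rank(N^j), giving [2, 1, 1]. So we have 1 block(s) of size 3, 1 block(s) of size 1 → block sizes [3, 1]

Assembling the blocks gives a Jordan form
J =
  [1, 1, 0, 0]
  [0, 1, 1, 0]
  [0, 0, 1, 0]
  [0, 0, 0, 1]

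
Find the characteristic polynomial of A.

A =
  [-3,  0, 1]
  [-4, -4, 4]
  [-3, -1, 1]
x^3 + 6*x^2 + 12*x + 8

Expanding det(x·I − A) (e.g. by cofactor expansion or by noting that A is similar to its Jordan form J, which has the same characteristic polynomial as A) gives
  χ_A(x) = x^3 + 6*x^2 + 12*x + 8
which factors as (x + 2)^3. The eigenvalues (with algebraic multiplicities) are λ = -2 with multiplicity 3.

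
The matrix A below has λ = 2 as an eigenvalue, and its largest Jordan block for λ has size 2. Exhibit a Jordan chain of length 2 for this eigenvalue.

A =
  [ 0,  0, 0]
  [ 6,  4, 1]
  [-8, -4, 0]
A Jordan chain for λ = 2 of length 2:
v_1 = (0, 2, -4)ᵀ
v_2 = (0, 1, 0)ᵀ

Let N = A − (2)·I. We want v_2 with N^2 v_2 = 0 but N^1 v_2 ≠ 0; then v_{j-1} := N · v_j for j = 2, …, 2.

Pick v_2 = (0, 1, 0)ᵀ.
Then v_1 = N · v_2 = (0, 2, -4)ᵀ.

Sanity check: (A − (2)·I) v_1 = (0, 0, 0)ᵀ = 0. ✓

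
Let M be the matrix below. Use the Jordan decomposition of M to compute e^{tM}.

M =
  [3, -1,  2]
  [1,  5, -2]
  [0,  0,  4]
e^{tM} =
  [-t*exp(4*t) + exp(4*t), -t*exp(4*t), 2*t*exp(4*t)]
  [t*exp(4*t), t*exp(4*t) + exp(4*t), -2*t*exp(4*t)]
  [0, 0, exp(4*t)]

Strategy: write M = P · J · P⁻¹ where J is a Jordan canonical form, so e^{tM} = P · e^{tJ} · P⁻¹, and e^{tJ} can be computed block-by-block.

M has Jordan form
J =
  [4, 1, 0]
  [0, 4, 0]
  [0, 0, 4]
(up to reordering of blocks).

Per-block formulas:
  For a 2×2 Jordan block J_2(4): exp(t · J_2(4)) = e^(4t)·(I + t·N), where N is the 2×2 nilpotent shift.
  For a 1×1 block at λ = 4: exp(t · [4]) = [e^(4t)].

After assembling e^{tJ} and conjugating by P, we get:

e^{tM} =
  [-t*exp(4*t) + exp(4*t), -t*exp(4*t), 2*t*exp(4*t)]
  [t*exp(4*t), t*exp(4*t) + exp(4*t), -2*t*exp(4*t)]
  [0, 0, exp(4*t)]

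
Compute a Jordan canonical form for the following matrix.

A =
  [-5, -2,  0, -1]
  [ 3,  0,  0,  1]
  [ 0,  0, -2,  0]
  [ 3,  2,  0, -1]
J_2(-2) ⊕ J_1(-2) ⊕ J_1(-2)

The characteristic polynomial is
  det(x·I − A) = x^4 + 8*x^3 + 24*x^2 + 32*x + 16 = (x + 2)^4

Eigenvalues and multiplicities (the geometric multiplicity of λ is n − rank(A − λI), which equals the number of Jordan blocks for λ):
  λ = -2: algebraic multiplicity = 4, geometric multiplicity = 3

Determining the block sizes for each eigenvalue:
  λ = -2: 3 blocks summing to 4 forces exactly one block of size 2 and the rest size 1 → block sizes [2, 1, 1]

Assembling the blocks gives a Jordan form
J =
  [-2,  1,  0,  0]
  [ 0, -2,  0,  0]
  [ 0,  0, -2,  0]
  [ 0,  0,  0, -2]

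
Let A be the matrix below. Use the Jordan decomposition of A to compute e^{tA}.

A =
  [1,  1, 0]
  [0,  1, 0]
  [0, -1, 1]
e^{tA} =
  [exp(t), t*exp(t), 0]
  [0, exp(t), 0]
  [0, -t*exp(t), exp(t)]

Strategy: write A = P · J · P⁻¹ where J is a Jordan canonical form, so e^{tA} = P · e^{tJ} · P⁻¹, and e^{tJ} can be computed block-by-block.

A has Jordan form
J =
  [1, 1, 0]
  [0, 1, 0]
  [0, 0, 1]
(up to reordering of blocks).

Per-block formulas:
  For a 1×1 block at λ = 1: exp(t · [1]) = [e^(1t)].
  For a 2×2 Jordan block J_2(1): exp(t · J_2(1)) = e^(1t)·(I + t·N), where N is the 2×2 nilpotent shift.

After assembling e^{tJ} and conjugating by P, we get:

e^{tA} =
  [exp(t), t*exp(t), 0]
  [0, exp(t), 0]
  [0, -t*exp(t), exp(t)]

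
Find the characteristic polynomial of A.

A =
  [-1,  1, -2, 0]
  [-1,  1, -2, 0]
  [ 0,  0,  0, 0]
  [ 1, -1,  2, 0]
x^4

Expanding det(x·I − A) (e.g. by cofactor expansion or by noting that A is similar to its Jordan form J, which has the same characteristic polynomial as A) gives
  χ_A(x) = x^4
which factors as x^4. The eigenvalues (with algebraic multiplicities) are λ = 0 with multiplicity 4.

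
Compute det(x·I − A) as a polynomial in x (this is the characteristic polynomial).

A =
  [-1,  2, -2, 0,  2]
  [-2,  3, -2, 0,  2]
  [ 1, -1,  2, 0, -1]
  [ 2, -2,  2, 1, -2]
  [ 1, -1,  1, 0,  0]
x^5 - 5*x^4 + 10*x^3 - 10*x^2 + 5*x - 1

Expanding det(x·I − A) (e.g. by cofactor expansion or by noting that A is similar to its Jordan form J, which has the same characteristic polynomial as A) gives
  χ_A(x) = x^5 - 5*x^4 + 10*x^3 - 10*x^2 + 5*x - 1
which factors as (x - 1)^5. The eigenvalues (with algebraic multiplicities) are λ = 1 with multiplicity 5.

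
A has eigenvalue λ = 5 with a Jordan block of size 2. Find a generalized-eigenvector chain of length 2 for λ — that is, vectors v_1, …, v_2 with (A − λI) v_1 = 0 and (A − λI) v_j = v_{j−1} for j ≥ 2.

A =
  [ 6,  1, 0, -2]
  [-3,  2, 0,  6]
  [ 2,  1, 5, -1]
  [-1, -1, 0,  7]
A Jordan chain for λ = 5 of length 2:
v_1 = (1, -3, 2, -1)ᵀ
v_2 = (1, 0, 0, 0)ᵀ

Let N = A − (5)·I. We want v_2 with N^2 v_2 = 0 but N^1 v_2 ≠ 0; then v_{j-1} := N · v_j for j = 2, …, 2.

Pick v_2 = (1, 0, 0, 0)ᵀ.
Then v_1 = N · v_2 = (1, -3, 2, -1)ᵀ.

Sanity check: (A − (5)·I) v_1 = (0, 0, 0, 0)ᵀ = 0. ✓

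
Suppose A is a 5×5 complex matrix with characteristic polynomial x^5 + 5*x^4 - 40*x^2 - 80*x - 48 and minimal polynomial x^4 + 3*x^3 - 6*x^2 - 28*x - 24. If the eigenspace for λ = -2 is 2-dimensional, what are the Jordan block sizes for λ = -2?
Block sizes for λ = -2: [3, 1]

Step 1 — from the characteristic polynomial, algebraic multiplicity of λ = -2 is 4. From dim ker(A − (-2)·I) = 2, there are exactly 2 Jordan blocks for λ = -2.
Step 2 — from the minimal polynomial, the factor (x + 2)^3 tells us the largest block for λ = -2 has size 3.
Step 3 — with total size 4, 2 blocks, and largest block 3, the block sizes (in nonincreasing order) are [3, 1].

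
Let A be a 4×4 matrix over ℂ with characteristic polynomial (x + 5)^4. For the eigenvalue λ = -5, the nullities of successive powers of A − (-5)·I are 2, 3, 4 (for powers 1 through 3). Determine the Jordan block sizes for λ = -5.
Block sizes for λ = -5: [3, 1]

From the dimensions of kernels of powers, the number of Jordan blocks of size at least j is d_j − d_{j−1} where d_j = dim ker(N^j) (with d_0 = 0). Computing the differences gives [2, 1, 1].
The number of blocks of size exactly k is (#blocks of size ≥ k) − (#blocks of size ≥ k + 1), so the partition is: 1 block(s) of size 1, 1 block(s) of size 3.
In nonincreasing order the block sizes are [3, 1].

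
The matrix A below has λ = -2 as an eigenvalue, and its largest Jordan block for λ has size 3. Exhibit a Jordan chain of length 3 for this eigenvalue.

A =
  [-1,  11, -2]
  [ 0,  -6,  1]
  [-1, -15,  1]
A Jordan chain for λ = -2 of length 3:
v_1 = (3, -1, -4)ᵀ
v_2 = (1, 0, -1)ᵀ
v_3 = (1, 0, 0)ᵀ

Let N = A − (-2)·I. We want v_3 with N^3 v_3 = 0 but N^2 v_3 ≠ 0; then v_{j-1} := N · v_j for j = 3, …, 2.

Pick v_3 = (1, 0, 0)ᵀ.
Then v_2 = N · v_3 = (1, 0, -1)ᵀ.
Then v_1 = N · v_2 = (3, -1, -4)ᵀ.

Sanity check: (A − (-2)·I) v_1 = (0, 0, 0)ᵀ = 0. ✓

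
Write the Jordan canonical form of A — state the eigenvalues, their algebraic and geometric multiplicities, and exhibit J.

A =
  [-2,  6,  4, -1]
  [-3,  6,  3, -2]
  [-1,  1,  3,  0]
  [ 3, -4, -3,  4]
J_3(2) ⊕ J_1(5)

The characteristic polynomial is
  det(x·I − A) = x^4 - 11*x^3 + 42*x^2 - 68*x + 40 = (x - 5)*(x - 2)^3

Eigenvalues and multiplicities (the geometric multiplicity of λ is n − rank(A − λI), which equals the number of Jordan blocks for λ):
  λ = 2: algebraic multiplicity = 3, geometric multiplicity = 1
  λ = 5: algebraic multiplicity = 1, geometric multiplicity = 1

Determining the block sizes for each eigenvalue:
  λ = 2: one block (gm = 1), so the single block has size am = 3 → block sizes [3]
  λ = 5: one block (gm = 1), so the single block has size am = 1 → block sizes [1]

Assembling the blocks gives a Jordan form
J =
  [2, 1, 0, 0]
  [0, 2, 1, 0]
  [0, 0, 2, 0]
  [0, 0, 0, 5]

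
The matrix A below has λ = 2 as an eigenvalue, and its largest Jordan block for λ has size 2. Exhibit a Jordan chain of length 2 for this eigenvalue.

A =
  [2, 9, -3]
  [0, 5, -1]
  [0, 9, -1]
A Jordan chain for λ = 2 of length 2:
v_1 = (9, 3, 9)ᵀ
v_2 = (0, 1, 0)ᵀ

Let N = A − (2)·I. We want v_2 with N^2 v_2 = 0 but N^1 v_2 ≠ 0; then v_{j-1} := N · v_j for j = 2, …, 2.

Pick v_2 = (0, 1, 0)ᵀ.
Then v_1 = N · v_2 = (9, 3, 9)ᵀ.

Sanity check: (A − (2)·I) v_1 = (0, 0, 0)ᵀ = 0. ✓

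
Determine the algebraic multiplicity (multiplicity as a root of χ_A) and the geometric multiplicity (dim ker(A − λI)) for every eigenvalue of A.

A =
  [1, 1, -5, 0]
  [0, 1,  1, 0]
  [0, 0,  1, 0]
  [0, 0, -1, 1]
λ = 1: alg = 4, geom = 2

Step 1 — factor the characteristic polynomial to read off the algebraic multiplicities:
  χ_A(x) = (x - 1)^4

Step 2 — compute geometric multiplicities via the rank-nullity identity g(λ) = n − rank(A − λI):
  rank(A − (1)·I) = 2, so dim ker(A − (1)·I) = n − 2 = 2

Summary:
  λ = 1: algebraic multiplicity = 4, geometric multiplicity = 2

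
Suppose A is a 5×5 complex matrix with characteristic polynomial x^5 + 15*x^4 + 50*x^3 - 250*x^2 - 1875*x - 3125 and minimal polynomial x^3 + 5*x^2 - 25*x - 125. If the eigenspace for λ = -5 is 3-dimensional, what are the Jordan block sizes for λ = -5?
Block sizes for λ = -5: [2, 1, 1]

Step 1 — from the characteristic polynomial, algebraic multiplicity of λ = -5 is 4. From dim ker(A − (-5)·I) = 3, there are exactly 3 Jordan blocks for λ = -5.
Step 2 — from the minimal polynomial, the factor (x + 5)^2 tells us the largest block for λ = -5 has size 2.
Step 3 — with total size 4, 3 blocks, and largest block 2, the block sizes (in nonincreasing order) are [2, 1, 1].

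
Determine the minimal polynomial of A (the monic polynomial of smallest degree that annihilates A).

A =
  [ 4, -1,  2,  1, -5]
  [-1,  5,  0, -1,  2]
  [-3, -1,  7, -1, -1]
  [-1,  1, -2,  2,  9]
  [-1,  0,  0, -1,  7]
x^2 - 10*x + 25

The characteristic polynomial is χ_A(x) = (x - 5)^5, so the eigenvalues are known. The minimal polynomial is
  m_A(x) = Π_λ (x − λ)^{k_λ}
where k_λ is the size of the *largest* Jordan block for λ (equivalently, the smallest k with (A − λI)^k v = 0 for every generalised eigenvector v of λ).

  λ = 5: largest Jordan block has size 2, contributing (x − 5)^2

So m_A(x) = (x - 5)^2 = x^2 - 10*x + 25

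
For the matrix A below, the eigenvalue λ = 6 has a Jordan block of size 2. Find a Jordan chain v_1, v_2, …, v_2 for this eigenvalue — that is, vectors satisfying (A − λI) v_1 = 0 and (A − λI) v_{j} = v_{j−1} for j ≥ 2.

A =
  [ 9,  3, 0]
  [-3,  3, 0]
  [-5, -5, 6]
A Jordan chain for λ = 6 of length 2:
v_1 = (3, -3, -5)ᵀ
v_2 = (1, 0, 0)ᵀ

Let N = A − (6)·I. We want v_2 with N^2 v_2 = 0 but N^1 v_2 ≠ 0; then v_{j-1} := N · v_j for j = 2, …, 2.

Pick v_2 = (1, 0, 0)ᵀ.
Then v_1 = N · v_2 = (3, -3, -5)ᵀ.

Sanity check: (A − (6)·I) v_1 = (0, 0, 0)ᵀ = 0. ✓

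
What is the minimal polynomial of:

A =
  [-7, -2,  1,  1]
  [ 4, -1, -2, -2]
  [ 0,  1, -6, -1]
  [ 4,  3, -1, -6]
x^2 + 10*x + 25

The characteristic polynomial is χ_A(x) = (x + 5)^4, so the eigenvalues are known. The minimal polynomial is
  m_A(x) = Π_λ (x − λ)^{k_λ}
where k_λ is the size of the *largest* Jordan block for λ (equivalently, the smallest k with (A − λI)^k v = 0 for every generalised eigenvector v of λ).

  λ = -5: largest Jordan block has size 2, contributing (x + 5)^2

So m_A(x) = (x + 5)^2 = x^2 + 10*x + 25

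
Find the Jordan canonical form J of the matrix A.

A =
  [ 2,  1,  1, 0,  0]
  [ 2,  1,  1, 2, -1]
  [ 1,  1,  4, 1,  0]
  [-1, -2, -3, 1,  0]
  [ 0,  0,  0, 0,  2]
J_3(2) ⊕ J_2(2)

The characteristic polynomial is
  det(x·I − A) = x^5 - 10*x^4 + 40*x^3 - 80*x^2 + 80*x - 32 = (x - 2)^5

Eigenvalues and multiplicities (the geometric multiplicity of λ is n − rank(A − λI), which equals the number of Jordan blocks for λ):
  λ = 2: algebraic multiplicity = 5, geometric multiplicity = 2

Determining the block sizes for each eigenvalue:
  λ = 2: with am = 5 and gm = 2, the partition is not yet determined (e.g. several partitions of 5 into 2 parts exist). Let N = A − (2)·I. Computing rank(N^1) = 3, rank(N^2) = 1, rank(N^3) = 0; the number of blocks of size ≥ j is rank(N^{j−1}) − rank(N^j), giving [2, 2, 1]. So we have 1 block(s) of size 3, 1 block(s) of size 2 → block sizes [3, 2]

Assembling the blocks gives a Jordan form
J =
  [2, 1, 0, 0, 0]
  [0, 2, 1, 0, 0]
  [0, 0, 2, 0, 0]
  [0, 0, 0, 2, 1]
  [0, 0, 0, 0, 2]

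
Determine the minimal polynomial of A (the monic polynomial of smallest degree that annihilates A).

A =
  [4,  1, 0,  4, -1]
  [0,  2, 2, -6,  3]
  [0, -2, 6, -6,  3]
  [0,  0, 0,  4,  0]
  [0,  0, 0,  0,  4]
x^3 - 12*x^2 + 48*x - 64

The characteristic polynomial is χ_A(x) = (x - 4)^5, so the eigenvalues are known. The minimal polynomial is
  m_A(x) = Π_λ (x − λ)^{k_λ}
where k_λ is the size of the *largest* Jordan block for λ (equivalently, the smallest k with (A − λI)^k v = 0 for every generalised eigenvector v of λ).

  λ = 4: largest Jordan block has size 3, contributing (x − 4)^3

So m_A(x) = (x - 4)^3 = x^3 - 12*x^2 + 48*x - 64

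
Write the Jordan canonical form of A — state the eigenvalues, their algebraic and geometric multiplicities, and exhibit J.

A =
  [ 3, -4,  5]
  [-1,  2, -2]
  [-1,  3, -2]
J_3(1)

The characteristic polynomial is
  det(x·I − A) = x^3 - 3*x^2 + 3*x - 1 = (x - 1)^3

Eigenvalues and multiplicities (the geometric multiplicity of λ is n − rank(A − λI), which equals the number of Jordan blocks for λ):
  λ = 1: algebraic multiplicity = 3, geometric multiplicity = 1

Determining the block sizes for each eigenvalue:
  λ = 1: one block (gm = 1), so the single block has size am = 3 → block sizes [3]

Assembling the blocks gives a Jordan form
J =
  [1, 1, 0]
  [0, 1, 1]
  [0, 0, 1]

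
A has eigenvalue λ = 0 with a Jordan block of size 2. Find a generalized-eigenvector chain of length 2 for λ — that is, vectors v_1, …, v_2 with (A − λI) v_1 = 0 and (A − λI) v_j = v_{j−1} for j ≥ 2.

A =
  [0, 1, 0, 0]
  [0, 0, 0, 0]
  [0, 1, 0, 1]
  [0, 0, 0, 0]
A Jordan chain for λ = 0 of length 2:
v_1 = (1, 0, 1, 0)ᵀ
v_2 = (0, 1, 0, 0)ᵀ

Let N = A − (0)·I. We want v_2 with N^2 v_2 = 0 but N^1 v_2 ≠ 0; then v_{j-1} := N · v_j for j = 2, …, 2.

Pick v_2 = (0, 1, 0, 0)ᵀ.
Then v_1 = N · v_2 = (1, 0, 1, 0)ᵀ.

Sanity check: (A − (0)·I) v_1 = (0, 0, 0, 0)ᵀ = 0. ✓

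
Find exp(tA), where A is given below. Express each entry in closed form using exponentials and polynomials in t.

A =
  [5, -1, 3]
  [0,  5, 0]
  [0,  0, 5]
e^{tA} =
  [exp(5*t), -t*exp(5*t), 3*t*exp(5*t)]
  [0, exp(5*t), 0]
  [0, 0, exp(5*t)]

Strategy: write A = P · J · P⁻¹ where J is a Jordan canonical form, so e^{tA} = P · e^{tJ} · P⁻¹, and e^{tJ} can be computed block-by-block.

A has Jordan form
J =
  [5, 1, 0]
  [0, 5, 0]
  [0, 0, 5]
(up to reordering of blocks).

Per-block formulas:
  For a 1×1 block at λ = 5: exp(t · [5]) = [e^(5t)].
  For a 2×2 Jordan block J_2(5): exp(t · J_2(5)) = e^(5t)·(I + t·N), where N is the 2×2 nilpotent shift.

After assembling e^{tJ} and conjugating by P, we get:

e^{tA} =
  [exp(5*t), -t*exp(5*t), 3*t*exp(5*t)]
  [0, exp(5*t), 0]
  [0, 0, exp(5*t)]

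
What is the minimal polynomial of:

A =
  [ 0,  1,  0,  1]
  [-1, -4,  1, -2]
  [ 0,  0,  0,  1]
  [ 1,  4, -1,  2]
x^4 + 2*x^3 + x^2

The characteristic polynomial is χ_A(x) = x^2*(x + 1)^2, so the eigenvalues are known. The minimal polynomial is
  m_A(x) = Π_λ (x − λ)^{k_λ}
where k_λ is the size of the *largest* Jordan block for λ (equivalently, the smallest k with (A − λI)^k v = 0 for every generalised eigenvector v of λ).

  λ = -1: largest Jordan block has size 2, contributing (x + 1)^2
  λ = 0: largest Jordan block has size 2, contributing (x − 0)^2

So m_A(x) = x^2*(x + 1)^2 = x^4 + 2*x^3 + x^2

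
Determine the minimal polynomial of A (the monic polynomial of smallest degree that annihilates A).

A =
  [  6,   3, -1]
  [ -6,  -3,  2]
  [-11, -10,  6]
x^3 - 9*x^2 + 27*x - 27

The characteristic polynomial is χ_A(x) = (x - 3)^3, so the eigenvalues are known. The minimal polynomial is
  m_A(x) = Π_λ (x − λ)^{k_λ}
where k_λ is the size of the *largest* Jordan block for λ (equivalently, the smallest k with (A − λI)^k v = 0 for every generalised eigenvector v of λ).

  λ = 3: largest Jordan block has size 3, contributing (x − 3)^3

So m_A(x) = (x - 3)^3 = x^3 - 9*x^2 + 27*x - 27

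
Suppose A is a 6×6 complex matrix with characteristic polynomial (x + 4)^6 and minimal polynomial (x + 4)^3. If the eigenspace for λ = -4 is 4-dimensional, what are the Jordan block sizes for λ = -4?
Block sizes for λ = -4: [3, 1, 1, 1]

Step 1 — from the characteristic polynomial, algebraic multiplicity of λ = -4 is 6. From dim ker(A − (-4)·I) = 4, there are exactly 4 Jordan blocks for λ = -4.
Step 2 — from the minimal polynomial, the factor (x + 4)^3 tells us the largest block for λ = -4 has size 3.
Step 3 — with total size 6, 4 blocks, and largest block 3, the block sizes (in nonincreasing order) are [3, 1, 1, 1].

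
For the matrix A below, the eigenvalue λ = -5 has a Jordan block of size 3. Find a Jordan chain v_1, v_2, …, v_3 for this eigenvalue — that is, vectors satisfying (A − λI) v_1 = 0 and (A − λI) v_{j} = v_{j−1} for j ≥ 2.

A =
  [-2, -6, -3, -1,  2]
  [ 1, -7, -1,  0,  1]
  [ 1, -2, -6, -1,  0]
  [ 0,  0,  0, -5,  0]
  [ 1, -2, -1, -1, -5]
A Jordan chain for λ = -5 of length 3:
v_1 = (2, 1, 0, 0, 0)ᵀ
v_2 = (3, 1, 1, 0, 1)ᵀ
v_3 = (1, 0, 0, 0, 0)ᵀ

Let N = A − (-5)·I. We want v_3 with N^3 v_3 = 0 but N^2 v_3 ≠ 0; then v_{j-1} := N · v_j for j = 3, …, 2.

Pick v_3 = (1, 0, 0, 0, 0)ᵀ.
Then v_2 = N · v_3 = (3, 1, 1, 0, 1)ᵀ.
Then v_1 = N · v_2 = (2, 1, 0, 0, 0)ᵀ.

Sanity check: (A − (-5)·I) v_1 = (0, 0, 0, 0, 0)ᵀ = 0. ✓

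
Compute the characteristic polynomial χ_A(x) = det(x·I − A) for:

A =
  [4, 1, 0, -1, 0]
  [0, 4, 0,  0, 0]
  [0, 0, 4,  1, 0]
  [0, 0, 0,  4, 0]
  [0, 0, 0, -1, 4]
x^5 - 20*x^4 + 160*x^3 - 640*x^2 + 1280*x - 1024

Expanding det(x·I − A) (e.g. by cofactor expansion or by noting that A is similar to its Jordan form J, which has the same characteristic polynomial as A) gives
  χ_A(x) = x^5 - 20*x^4 + 160*x^3 - 640*x^2 + 1280*x - 1024
which factors as (x - 4)^5. The eigenvalues (with algebraic multiplicities) are λ = 4 with multiplicity 5.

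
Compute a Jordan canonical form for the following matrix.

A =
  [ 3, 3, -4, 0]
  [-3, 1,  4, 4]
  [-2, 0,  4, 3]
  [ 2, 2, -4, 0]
J_2(2) ⊕ J_2(2)

The characteristic polynomial is
  det(x·I − A) = x^4 - 8*x^3 + 24*x^2 - 32*x + 16 = (x - 2)^4

Eigenvalues and multiplicities (the geometric multiplicity of λ is n − rank(A − λI), which equals the number of Jordan blocks for λ):
  λ = 2: algebraic multiplicity = 4, geometric multiplicity = 2

Determining the block sizes for each eigenvalue:
  λ = 2: with am = 4 and gm = 2, the partition is not yet determined (e.g. several partitions of 4 into 2 parts exist). Let N = A − (2)·I. Computing rank(N^1) = 2, rank(N^2) = 0; the number of blocks of size ≥ j is rank(N^{j−1}) − rank(N^j), giving [2, 2]. So we have 2 block(s) of size 2 → block sizes [2, 2]

Assembling the blocks gives a Jordan form
J =
  [2, 1, 0, 0]
  [0, 2, 0, 0]
  [0, 0, 2, 1]
  [0, 0, 0, 2]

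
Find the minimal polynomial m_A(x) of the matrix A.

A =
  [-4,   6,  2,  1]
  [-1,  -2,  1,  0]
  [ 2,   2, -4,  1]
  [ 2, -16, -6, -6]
x^2 + 8*x + 16

The characteristic polynomial is χ_A(x) = (x + 4)^4, so the eigenvalues are known. The minimal polynomial is
  m_A(x) = Π_λ (x − λ)^{k_λ}
where k_λ is the size of the *largest* Jordan block for λ (equivalently, the smallest k with (A − λI)^k v = 0 for every generalised eigenvector v of λ).

  λ = -4: largest Jordan block has size 2, contributing (x + 4)^2

So m_A(x) = (x + 4)^2 = x^2 + 8*x + 16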